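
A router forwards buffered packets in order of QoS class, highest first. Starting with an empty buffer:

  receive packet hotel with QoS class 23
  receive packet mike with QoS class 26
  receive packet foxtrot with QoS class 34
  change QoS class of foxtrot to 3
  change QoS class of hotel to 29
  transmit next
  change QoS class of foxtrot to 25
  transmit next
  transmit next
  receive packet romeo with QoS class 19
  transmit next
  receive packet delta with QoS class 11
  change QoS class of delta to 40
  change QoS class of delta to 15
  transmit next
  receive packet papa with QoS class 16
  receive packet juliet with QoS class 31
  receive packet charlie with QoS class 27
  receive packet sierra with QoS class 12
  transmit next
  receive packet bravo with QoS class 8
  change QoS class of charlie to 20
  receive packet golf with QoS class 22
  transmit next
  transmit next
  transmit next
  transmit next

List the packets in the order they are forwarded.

hotel, mike, foxtrot, romeo, delta, juliet, golf, charlie, papa, sierra

add hotel (QoS class 23) → {hotel:23}
add mike (QoS class 26) → {mike:26, hotel:23}
add foxtrot (QoS class 34) → {foxtrot:34, mike:26, hotel:23}
update foxtrot to QoS class 3 → {mike:26, hotel:23, foxtrot:3}
update hotel to QoS class 29 → {hotel:29, mike:26, foxtrot:3}
transmit next → hotel; now {mike:26, foxtrot:3}
update foxtrot to QoS class 25 → {mike:26, foxtrot:25}
transmit next → mike; now {foxtrot:25}
transmit next → foxtrot; now {}
add romeo (QoS class 19) → {romeo:19}
transmit next → romeo; now {}
add delta (QoS class 11) → {delta:11}
update delta to QoS class 40 → {delta:40}
update delta to QoS class 15 → {delta:15}
transmit next → delta; now {}
add papa (QoS class 16) → {papa:16}
add juliet (QoS class 31) → {juliet:31, papa:16}
add charlie (QoS class 27) → {juliet:31, charlie:27, papa:16}
add sierra (QoS class 12) → {juliet:31, charlie:27, papa:16, sierra:12}
transmit next → juliet; now {charlie:27, papa:16, sierra:12}
add bravo (QoS class 8) → {charlie:27, papa:16, sierra:12, bravo:8}
update charlie to QoS class 20 → {charlie:20, papa:16, sierra:12, bravo:8}
add golf (QoS class 22) → {golf:22, charlie:20, papa:16, sierra:12, bravo:8}
transmit next → golf; now {charlie:20, papa:16, sierra:12, bravo:8}
transmit next → charlie; now {papa:16, sierra:12, bravo:8}
transmit next → papa; now {sierra:12, bravo:8}
transmit next → sierra; now {bravo:8}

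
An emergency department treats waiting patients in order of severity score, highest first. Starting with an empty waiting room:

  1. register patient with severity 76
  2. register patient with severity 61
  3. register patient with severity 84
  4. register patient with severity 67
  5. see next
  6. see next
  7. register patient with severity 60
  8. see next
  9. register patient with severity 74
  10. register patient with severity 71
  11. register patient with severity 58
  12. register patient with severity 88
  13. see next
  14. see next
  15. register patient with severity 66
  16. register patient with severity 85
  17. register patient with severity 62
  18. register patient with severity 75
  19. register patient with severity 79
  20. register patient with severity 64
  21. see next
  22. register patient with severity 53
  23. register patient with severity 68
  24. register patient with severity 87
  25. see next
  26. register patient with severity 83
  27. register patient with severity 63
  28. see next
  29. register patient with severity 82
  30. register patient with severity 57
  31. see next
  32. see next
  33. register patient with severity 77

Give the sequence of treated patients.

insert 76 → {76}
insert 61 → {76, 61}
insert 84 → {84, 76, 61}
insert 67 → {84, 76, 67, 61}
see next → 84; now {76, 67, 61}
see next → 76; now {67, 61}
insert 60 → {67, 61, 60}
see next → 67; now {61, 60}
insert 74 → {74, 61, 60}
insert 71 → {74, 71, 61, 60}
insert 58 → {74, 71, 61, 60, 58}
insert 88 → {88, 74, 71, 61, 60, 58}
see next → 88; now {74, 71, 61, 60, 58}
see next → 74; now {71, 61, 60, 58}
insert 66 → {71, 66, 61, 60, 58}
insert 85 → {85, 71, 66, 61, 60, 58}
insert 62 → {85, 71, 66, 62, 61, 60, 58}
insert 75 → {85, 75, 71, 66, 62, 61, 60, 58}
insert 79 → {85, 79, 75, 71, 66, 62, 61, 60, 58}
insert 64 → {85, 79, 75, 71, 66, 64, 62, 61, 60, 58}
see next → 85; now {79, 75, 71, 66, 64, 62, 61, 60, 58}
insert 53 → {79, 75, 71, 66, 64, 62, 61, 60, 58, 53}
insert 68 → {79, 75, 71, 68, 66, 64, 62, 61, 60, 58, 53}
insert 87 → {87, 79, 75, 71, 68, 66, 64, 62, 61, 60, 58, 53}
see next → 87; now {79, 75, 71, 68, 66, 64, 62, 61, 60, 58, 53}
insert 83 → {83, 79, 75, 71, 68, 66, 64, 62, 61, 60, 58, 53}
insert 63 → {83, 79, 75, 71, 68, 66, 64, 63, 62, 61, 60, 58, 53}
see next → 83; now {79, 75, 71, 68, 66, 64, 63, 62, 61, 60, 58, 53}
insert 82 → {82, 79, 75, 71, 68, 66, 64, 63, 62, 61, 60, 58, 53}
insert 57 → {82, 79, 75, 71, 68, 66, 64, 63, 62, 61, 60, 58, 57, 53}
see next → 82; now {79, 75, 71, 68, 66, 64, 63, 62, 61, 60, 58, 57, 53}
see next → 79; now {75, 71, 68, 66, 64, 63, 62, 61, 60, 58, 57, 53}
insert 77 → {77, 75, 71, 68, 66, 64, 63, 62, 61, 60, 58, 57, 53}

[84, 76, 67, 88, 74, 85, 87, 83, 82, 79]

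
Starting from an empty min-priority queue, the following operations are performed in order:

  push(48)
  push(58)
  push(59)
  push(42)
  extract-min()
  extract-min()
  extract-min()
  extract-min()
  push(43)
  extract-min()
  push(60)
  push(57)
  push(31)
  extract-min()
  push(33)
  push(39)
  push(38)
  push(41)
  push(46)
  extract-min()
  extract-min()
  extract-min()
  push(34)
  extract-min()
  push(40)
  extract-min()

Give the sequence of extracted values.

[42, 48, 58, 59, 43, 31, 33, 38, 39, 34, 40]

insert 48 → {48}
insert 58 → {48, 58}
insert 59 → {48, 58, 59}
insert 42 → {42, 48, 58, 59}
extract-min → 42; now {48, 58, 59}
extract-min → 48; now {58, 59}
extract-min → 58; now {59}
extract-min → 59; now {}
insert 43 → {43}
extract-min → 43; now {}
insert 60 → {60}
insert 57 → {57, 60}
insert 31 → {31, 57, 60}
extract-min → 31; now {57, 60}
insert 33 → {33, 57, 60}
insert 39 → {33, 39, 57, 60}
insert 38 → {33, 38, 39, 57, 60}
insert 41 → {33, 38, 39, 41, 57, 60}
insert 46 → {33, 38, 39, 41, 46, 57, 60}
extract-min → 33; now {38, 39, 41, 46, 57, 60}
extract-min → 38; now {39, 41, 46, 57, 60}
extract-min → 39; now {41, 46, 57, 60}
insert 34 → {34, 41, 46, 57, 60}
extract-min → 34; now {41, 46, 57, 60}
insert 40 → {40, 41, 46, 57, 60}
extract-min → 40; now {41, 46, 57, 60}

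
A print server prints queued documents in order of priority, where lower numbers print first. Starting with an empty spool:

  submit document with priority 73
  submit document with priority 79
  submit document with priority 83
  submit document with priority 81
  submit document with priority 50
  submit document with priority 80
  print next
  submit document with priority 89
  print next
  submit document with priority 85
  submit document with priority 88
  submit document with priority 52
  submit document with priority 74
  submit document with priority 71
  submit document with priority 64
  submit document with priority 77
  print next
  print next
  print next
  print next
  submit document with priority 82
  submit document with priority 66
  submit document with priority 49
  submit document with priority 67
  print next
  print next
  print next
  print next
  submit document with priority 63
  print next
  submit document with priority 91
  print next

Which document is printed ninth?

67

insert 73 → {73}
insert 79 → {73, 79}
insert 83 → {73, 79, 83}
insert 81 → {73, 79, 81, 83}
insert 50 → {50, 73, 79, 81, 83}
insert 80 → {50, 73, 79, 80, 81, 83}
print next → 50; now {73, 79, 80, 81, 83}
insert 89 → {73, 79, 80, 81, 83, 89}
print next → 73; now {79, 80, 81, 83, 89}
insert 85 → {79, 80, 81, 83, 85, 89}
insert 88 → {79, 80, 81, 83, 85, 88, 89}
insert 52 → {52, 79, 80, 81, 83, 85, 88, 89}
insert 74 → {52, 74, 79, 80, 81, 83, 85, 88, 89}
insert 71 → {52, 71, 74, 79, 80, 81, 83, 85, 88, 89}
insert 64 → {52, 64, 71, 74, 79, 80, 81, 83, 85, 88, 89}
insert 77 → {52, 64, 71, 74, 77, 79, 80, 81, 83, 85, 88, 89}
print next → 52; now {64, 71, 74, 77, 79, 80, 81, 83, 85, 88, 89}
print next → 64; now {71, 74, 77, 79, 80, 81, 83, 85, 88, 89}
print next → 71; now {74, 77, 79, 80, 81, 83, 85, 88, 89}
print next → 74; now {77, 79, 80, 81, 83, 85, 88, 89}
insert 82 → {77, 79, 80, 81, 82, 83, 85, 88, 89}
insert 66 → {66, 77, 79, 80, 81, 82, 83, 85, 88, 89}
insert 49 → {49, 66, 77, 79, 80, 81, 82, 83, 85, 88, 89}
insert 67 → {49, 66, 67, 77, 79, 80, 81, 82, 83, 85, 88, 89}
print next → 49; now {66, 67, 77, 79, 80, 81, 82, 83, 85, 88, 89}
print next → 66; now {67, 77, 79, 80, 81, 82, 83, 85, 88, 89}
print next → 67; now {77, 79, 80, 81, 82, 83, 85, 88, 89}
print next → 77; now {79, 80, 81, 82, 83, 85, 88, 89}
insert 63 → {63, 79, 80, 81, 82, 83, 85, 88, 89}
print next → 63; now {79, 80, 81, 82, 83, 85, 88, 89}
insert 91 → {79, 80, 81, 82, 83, 85, 88, 89, 91}
print next → 79; now {80, 81, 82, 83, 85, 88, 89, 91}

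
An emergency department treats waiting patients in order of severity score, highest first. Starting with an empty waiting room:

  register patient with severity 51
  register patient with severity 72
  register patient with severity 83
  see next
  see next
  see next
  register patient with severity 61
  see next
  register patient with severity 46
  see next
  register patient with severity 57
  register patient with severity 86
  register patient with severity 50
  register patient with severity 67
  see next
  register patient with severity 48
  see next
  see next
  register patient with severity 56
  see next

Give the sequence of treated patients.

insert 51 → {51}
insert 72 → {72, 51}
insert 83 → {83, 72, 51}
see next → 83; now {72, 51}
see next → 72; now {51}
see next → 51; now {}
insert 61 → {61}
see next → 61; now {}
insert 46 → {46}
see next → 46; now {}
insert 57 → {57}
insert 86 → {86, 57}
insert 50 → {86, 57, 50}
insert 67 → {86, 67, 57, 50}
see next → 86; now {67, 57, 50}
insert 48 → {67, 57, 50, 48}
see next → 67; now {57, 50, 48}
see next → 57; now {50, 48}
insert 56 → {56, 50, 48}
see next → 56; now {50, 48}

[83, 72, 51, 61, 46, 86, 67, 57, 56]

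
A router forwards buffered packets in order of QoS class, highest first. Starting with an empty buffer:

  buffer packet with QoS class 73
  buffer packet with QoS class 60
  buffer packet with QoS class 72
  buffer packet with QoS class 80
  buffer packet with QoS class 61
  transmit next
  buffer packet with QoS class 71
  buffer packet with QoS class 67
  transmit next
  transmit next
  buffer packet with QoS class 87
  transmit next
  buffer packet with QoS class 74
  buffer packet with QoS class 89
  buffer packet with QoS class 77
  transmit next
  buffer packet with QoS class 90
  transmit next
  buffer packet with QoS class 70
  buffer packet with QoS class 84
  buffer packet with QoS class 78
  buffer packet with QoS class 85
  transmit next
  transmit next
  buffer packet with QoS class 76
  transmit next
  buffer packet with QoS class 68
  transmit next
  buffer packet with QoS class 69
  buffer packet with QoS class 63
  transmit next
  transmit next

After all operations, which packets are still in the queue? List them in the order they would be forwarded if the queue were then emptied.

71 → 70 → 69 → 68 → 67 → 63 → 61 → 60

insert 73 → {73}
insert 60 → {73, 60}
insert 72 → {73, 72, 60}
insert 80 → {80, 73, 72, 60}
insert 61 → {80, 73, 72, 61, 60}
transmit next → 80; now {73, 72, 61, 60}
insert 71 → {73, 72, 71, 61, 60}
insert 67 → {73, 72, 71, 67, 61, 60}
transmit next → 73; now {72, 71, 67, 61, 60}
transmit next → 72; now {71, 67, 61, 60}
insert 87 → {87, 71, 67, 61, 60}
transmit next → 87; now {71, 67, 61, 60}
insert 74 → {74, 71, 67, 61, 60}
insert 89 → {89, 74, 71, 67, 61, 60}
insert 77 → {89, 77, 74, 71, 67, 61, 60}
transmit next → 89; now {77, 74, 71, 67, 61, 60}
insert 90 → {90, 77, 74, 71, 67, 61, 60}
transmit next → 90; now {77, 74, 71, 67, 61, 60}
insert 70 → {77, 74, 71, 70, 67, 61, 60}
insert 84 → {84, 77, 74, 71, 70, 67, 61, 60}
insert 78 → {84, 78, 77, 74, 71, 70, 67, 61, 60}
insert 85 → {85, 84, 78, 77, 74, 71, 70, 67, 61, 60}
transmit next → 85; now {84, 78, 77, 74, 71, 70, 67, 61, 60}
transmit next → 84; now {78, 77, 74, 71, 70, 67, 61, 60}
insert 76 → {78, 77, 76, 74, 71, 70, 67, 61, 60}
transmit next → 78; now {77, 76, 74, 71, 70, 67, 61, 60}
insert 68 → {77, 76, 74, 71, 70, 68, 67, 61, 60}
transmit next → 77; now {76, 74, 71, 70, 68, 67, 61, 60}
insert 69 → {76, 74, 71, 70, 69, 68, 67, 61, 60}
insert 63 → {76, 74, 71, 70, 69, 68, 67, 63, 61, 60}
transmit next → 76; now {74, 71, 70, 69, 68, 67, 63, 61, 60}
transmit next → 74; now {71, 70, 69, 68, 67, 63, 61, 60}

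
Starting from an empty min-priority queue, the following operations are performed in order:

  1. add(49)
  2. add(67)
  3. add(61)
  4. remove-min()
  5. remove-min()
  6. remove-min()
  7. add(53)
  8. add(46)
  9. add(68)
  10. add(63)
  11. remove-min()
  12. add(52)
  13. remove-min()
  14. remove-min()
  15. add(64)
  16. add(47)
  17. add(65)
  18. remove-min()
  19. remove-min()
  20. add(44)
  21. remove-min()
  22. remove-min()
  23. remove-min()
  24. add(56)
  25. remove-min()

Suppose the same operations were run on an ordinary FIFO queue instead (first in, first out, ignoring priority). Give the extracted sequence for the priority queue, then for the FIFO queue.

priority queue: 49, 61, 67, 46, 52, 53, 47, 63, 44, 64, 65, 56; FIFO queue: 49, 67, 61, 53, 46, 68, 63, 52, 64, 47, 65, 44

insert 49 → {49}
insert 67 → {49, 67}
insert 61 → {49, 61, 67}
remove-min → 49; now {61, 67}
remove-min → 61; now {67}
remove-min → 67; now {}
insert 53 → {53}
insert 46 → {46, 53}
insert 68 → {46, 53, 68}
insert 63 → {46, 53, 63, 68}
remove-min → 46; now {53, 63, 68}
insert 52 → {52, 53, 63, 68}
remove-min → 52; now {53, 63, 68}
remove-min → 53; now {63, 68}
insert 64 → {63, 64, 68}
insert 47 → {47, 63, 64, 68}
insert 65 → {47, 63, 64, 65, 68}
remove-min → 47; now {63, 64, 65, 68}
remove-min → 63; now {64, 65, 68}
insert 44 → {44, 64, 65, 68}
remove-min → 44; now {64, 65, 68}
remove-min → 64; now {65, 68}
remove-min → 65; now {68}
insert 56 → {56, 68}
remove-min → 56; now {68}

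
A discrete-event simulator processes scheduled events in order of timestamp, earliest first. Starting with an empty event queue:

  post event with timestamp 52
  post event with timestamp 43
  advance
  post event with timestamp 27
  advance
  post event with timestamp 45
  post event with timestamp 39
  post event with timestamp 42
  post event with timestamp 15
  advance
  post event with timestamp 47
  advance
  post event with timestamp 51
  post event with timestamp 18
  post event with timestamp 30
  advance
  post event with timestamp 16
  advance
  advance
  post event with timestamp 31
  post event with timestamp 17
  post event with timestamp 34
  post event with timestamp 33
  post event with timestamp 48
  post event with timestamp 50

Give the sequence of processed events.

[43, 27, 15, 39, 18, 16, 30]

insert 52 → {52}
insert 43 → {43, 52}
advance → 43; now {52}
insert 27 → {27, 52}
advance → 27; now {52}
insert 45 → {45, 52}
insert 39 → {39, 45, 52}
insert 42 → {39, 42, 45, 52}
insert 15 → {15, 39, 42, 45, 52}
advance → 15; now {39, 42, 45, 52}
insert 47 → {39, 42, 45, 47, 52}
advance → 39; now {42, 45, 47, 52}
insert 51 → {42, 45, 47, 51, 52}
insert 18 → {18, 42, 45, 47, 51, 52}
insert 30 → {18, 30, 42, 45, 47, 51, 52}
advance → 18; now {30, 42, 45, 47, 51, 52}
insert 16 → {16, 30, 42, 45, 47, 51, 52}
advance → 16; now {30, 42, 45, 47, 51, 52}
advance → 30; now {42, 45, 47, 51, 52}
insert 31 → {31, 42, 45, 47, 51, 52}
insert 17 → {17, 31, 42, 45, 47, 51, 52}
insert 34 → {17, 31, 34, 42, 45, 47, 51, 52}
insert 33 → {17, 31, 33, 34, 42, 45, 47, 51, 52}
insert 48 → {17, 31, 33, 34, 42, 45, 47, 48, 51, 52}
insert 50 → {17, 31, 33, 34, 42, 45, 47, 48, 50, 51, 52}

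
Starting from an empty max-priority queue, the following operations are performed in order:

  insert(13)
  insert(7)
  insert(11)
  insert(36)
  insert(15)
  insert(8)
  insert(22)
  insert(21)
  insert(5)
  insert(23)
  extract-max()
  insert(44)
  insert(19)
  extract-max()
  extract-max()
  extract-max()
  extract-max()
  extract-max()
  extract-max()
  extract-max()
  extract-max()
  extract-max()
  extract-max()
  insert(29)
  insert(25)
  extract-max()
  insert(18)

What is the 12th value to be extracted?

insert 13 → {13}
insert 7 → {13, 7}
insert 11 → {13, 11, 7}
insert 36 → {36, 13, 11, 7}
insert 15 → {36, 15, 13, 11, 7}
insert 8 → {36, 15, 13, 11, 8, 7}
insert 22 → {36, 22, 15, 13, 11, 8, 7}
insert 21 → {36, 22, 21, 15, 13, 11, 8, 7}
insert 5 → {36, 22, 21, 15, 13, 11, 8, 7, 5}
insert 23 → {36, 23, 22, 21, 15, 13, 11, 8, 7, 5}
extract-max → 36; now {23, 22, 21, 15, 13, 11, 8, 7, 5}
insert 44 → {44, 23, 22, 21, 15, 13, 11, 8, 7, 5}
insert 19 → {44, 23, 22, 21, 19, 15, 13, 11, 8, 7, 5}
extract-max → 44; now {23, 22, 21, 19, 15, 13, 11, 8, 7, 5}
extract-max → 23; now {22, 21, 19, 15, 13, 11, 8, 7, 5}
extract-max → 22; now {21, 19, 15, 13, 11, 8, 7, 5}
extract-max → 21; now {19, 15, 13, 11, 8, 7, 5}
extract-max → 19; now {15, 13, 11, 8, 7, 5}
extract-max → 15; now {13, 11, 8, 7, 5}
extract-max → 13; now {11, 8, 7, 5}
extract-max → 11; now {8, 7, 5}
extract-max → 8; now {7, 5}
extract-max → 7; now {5}
insert 29 → {29, 5}
insert 25 → {29, 25, 5}
extract-max → 29; now {25, 5}
insert 18 → {25, 18, 5}

29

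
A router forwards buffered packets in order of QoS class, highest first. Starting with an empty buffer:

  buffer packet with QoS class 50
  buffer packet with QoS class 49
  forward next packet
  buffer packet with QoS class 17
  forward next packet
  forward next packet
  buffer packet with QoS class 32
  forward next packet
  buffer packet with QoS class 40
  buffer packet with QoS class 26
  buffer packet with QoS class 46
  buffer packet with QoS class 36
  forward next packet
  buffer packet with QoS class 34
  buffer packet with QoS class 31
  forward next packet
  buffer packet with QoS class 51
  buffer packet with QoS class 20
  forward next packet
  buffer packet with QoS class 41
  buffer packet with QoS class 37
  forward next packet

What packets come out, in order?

50 → 49 → 17 → 32 → 46 → 40 → 51 → 41

insert 50 → {50}
insert 49 → {50, 49}
forward next packet → 50; now {49}
insert 17 → {49, 17}
forward next packet → 49; now {17}
forward next packet → 17; now {}
insert 32 → {32}
forward next packet → 32; now {}
insert 40 → {40}
insert 26 → {40, 26}
insert 46 → {46, 40, 26}
insert 36 → {46, 40, 36, 26}
forward next packet → 46; now {40, 36, 26}
insert 34 → {40, 36, 34, 26}
insert 31 → {40, 36, 34, 31, 26}
forward next packet → 40; now {36, 34, 31, 26}
insert 51 → {51, 36, 34, 31, 26}
insert 20 → {51, 36, 34, 31, 26, 20}
forward next packet → 51; now {36, 34, 31, 26, 20}
insert 41 → {41, 36, 34, 31, 26, 20}
insert 37 → {41, 37, 36, 34, 31, 26, 20}
forward next packet → 41; now {37, 36, 34, 31, 26, 20}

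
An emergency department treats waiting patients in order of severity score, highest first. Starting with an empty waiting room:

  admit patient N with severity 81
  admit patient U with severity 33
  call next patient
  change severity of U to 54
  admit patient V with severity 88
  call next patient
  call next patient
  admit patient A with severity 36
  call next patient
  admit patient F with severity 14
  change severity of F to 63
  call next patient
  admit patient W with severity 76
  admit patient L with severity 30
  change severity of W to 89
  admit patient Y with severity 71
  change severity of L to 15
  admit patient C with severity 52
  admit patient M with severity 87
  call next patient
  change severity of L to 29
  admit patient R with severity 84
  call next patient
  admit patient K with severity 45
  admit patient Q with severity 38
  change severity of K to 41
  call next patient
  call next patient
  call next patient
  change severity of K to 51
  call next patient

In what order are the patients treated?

add N (severity 81) → {N:81}
add U (severity 33) → {N:81, U:33}
call next patient → N; now {U:33}
update U to severity 54 → {U:54}
add V (severity 88) → {V:88, U:54}
call next patient → V; now {U:54}
call next patient → U; now {}
add A (severity 36) → {A:36}
call next patient → A; now {}
add F (severity 14) → {F:14}
update F to severity 63 → {F:63}
call next patient → F; now {}
add W (severity 76) → {W:76}
add L (severity 30) → {W:76, L:30}
update W to severity 89 → {W:89, L:30}
add Y (severity 71) → {W:89, Y:71, L:30}
update L to severity 15 → {W:89, Y:71, L:15}
add C (severity 52) → {W:89, Y:71, C:52, L:15}
add M (severity 87) → {W:89, M:87, Y:71, C:52, L:15}
call next patient → W; now {M:87, Y:71, C:52, L:15}
update L to severity 29 → {M:87, Y:71, C:52, L:29}
add R (severity 84) → {M:87, R:84, Y:71, C:52, L:29}
call next patient → M; now {R:84, Y:71, C:52, L:29}
add K (severity 45) → {R:84, Y:71, C:52, K:45, L:29}
add Q (severity 38) → {R:84, Y:71, C:52, K:45, Q:38, L:29}
update K to severity 41 → {R:84, Y:71, C:52, K:41, Q:38, L:29}
call next patient → R; now {Y:71, C:52, K:41, Q:38, L:29}
call next patient → Y; now {C:52, K:41, Q:38, L:29}
call next patient → C; now {K:41, Q:38, L:29}
update K to severity 51 → {K:51, Q:38, L:29}
call next patient → K; now {Q:38, L:29}

N → V → U → A → F → W → M → R → Y → C → K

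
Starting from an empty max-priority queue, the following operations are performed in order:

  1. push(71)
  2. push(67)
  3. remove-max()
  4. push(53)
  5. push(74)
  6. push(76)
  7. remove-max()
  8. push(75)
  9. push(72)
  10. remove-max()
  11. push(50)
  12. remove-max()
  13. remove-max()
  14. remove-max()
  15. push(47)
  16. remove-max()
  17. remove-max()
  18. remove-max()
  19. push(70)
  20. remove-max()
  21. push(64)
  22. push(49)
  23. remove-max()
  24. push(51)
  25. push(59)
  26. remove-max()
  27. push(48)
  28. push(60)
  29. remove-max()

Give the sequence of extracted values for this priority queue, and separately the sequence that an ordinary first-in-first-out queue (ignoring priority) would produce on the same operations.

insert 71 → {71}
insert 67 → {71, 67}
remove-max → 71; now {67}
insert 53 → {67, 53}
insert 74 → {74, 67, 53}
insert 76 → {76, 74, 67, 53}
remove-max → 76; now {74, 67, 53}
insert 75 → {75, 74, 67, 53}
insert 72 → {75, 74, 72, 67, 53}
remove-max → 75; now {74, 72, 67, 53}
insert 50 → {74, 72, 67, 53, 50}
remove-max → 74; now {72, 67, 53, 50}
remove-max → 72; now {67, 53, 50}
remove-max → 67; now {53, 50}
insert 47 → {53, 50, 47}
remove-max → 53; now {50, 47}
remove-max → 50; now {47}
remove-max → 47; now {}
insert 70 → {70}
remove-max → 70; now {}
insert 64 → {64}
insert 49 → {64, 49}
remove-max → 64; now {49}
insert 51 → {51, 49}
insert 59 → {59, 51, 49}
remove-max → 59; now {51, 49}
insert 48 → {51, 49, 48}
insert 60 → {60, 51, 49, 48}
remove-max → 60; now {51, 49, 48}

priority queue: [71, 76, 75, 74, 72, 67, 53, 50, 47, 70, 64, 59, 60]; FIFO queue: [71, 67, 53, 74, 76, 75, 72, 50, 47, 70, 64, 49, 51]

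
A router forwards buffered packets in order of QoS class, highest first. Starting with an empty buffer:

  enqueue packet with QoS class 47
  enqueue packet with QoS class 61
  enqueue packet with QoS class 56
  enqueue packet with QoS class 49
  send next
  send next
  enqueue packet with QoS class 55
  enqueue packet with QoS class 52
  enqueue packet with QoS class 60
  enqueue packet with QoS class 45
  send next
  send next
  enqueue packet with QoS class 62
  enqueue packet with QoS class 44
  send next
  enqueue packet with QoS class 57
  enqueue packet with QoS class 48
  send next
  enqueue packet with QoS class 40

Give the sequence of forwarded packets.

61, 56, 60, 55, 62, 57

insert 47 → {47}
insert 61 → {61, 47}
insert 56 → {61, 56, 47}
insert 49 → {61, 56, 49, 47}
send next → 61; now {56, 49, 47}
send next → 56; now {49, 47}
insert 55 → {55, 49, 47}
insert 52 → {55, 52, 49, 47}
insert 60 → {60, 55, 52, 49, 47}
insert 45 → {60, 55, 52, 49, 47, 45}
send next → 60; now {55, 52, 49, 47, 45}
send next → 55; now {52, 49, 47, 45}
insert 62 → {62, 52, 49, 47, 45}
insert 44 → {62, 52, 49, 47, 45, 44}
send next → 62; now {52, 49, 47, 45, 44}
insert 57 → {57, 52, 49, 47, 45, 44}
insert 48 → {57, 52, 49, 48, 47, 45, 44}
send next → 57; now {52, 49, 48, 47, 45, 44}
insert 40 → {52, 49, 48, 47, 45, 44, 40}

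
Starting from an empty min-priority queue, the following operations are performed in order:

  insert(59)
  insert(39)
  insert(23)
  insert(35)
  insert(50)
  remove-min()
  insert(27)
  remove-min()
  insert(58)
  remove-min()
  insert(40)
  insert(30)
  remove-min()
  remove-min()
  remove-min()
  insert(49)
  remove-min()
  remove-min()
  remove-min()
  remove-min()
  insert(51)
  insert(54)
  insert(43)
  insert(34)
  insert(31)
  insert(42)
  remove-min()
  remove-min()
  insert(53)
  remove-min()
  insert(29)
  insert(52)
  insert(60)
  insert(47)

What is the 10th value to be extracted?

59

insert 59 → {59}
insert 39 → {39, 59}
insert 23 → {23, 39, 59}
insert 35 → {23, 35, 39, 59}
insert 50 → {23, 35, 39, 50, 59}
remove-min → 23; now {35, 39, 50, 59}
insert 27 → {27, 35, 39, 50, 59}
remove-min → 27; now {35, 39, 50, 59}
insert 58 → {35, 39, 50, 58, 59}
remove-min → 35; now {39, 50, 58, 59}
insert 40 → {39, 40, 50, 58, 59}
insert 30 → {30, 39, 40, 50, 58, 59}
remove-min → 30; now {39, 40, 50, 58, 59}
remove-min → 39; now {40, 50, 58, 59}
remove-min → 40; now {50, 58, 59}
insert 49 → {49, 50, 58, 59}
remove-min → 49; now {50, 58, 59}
remove-min → 50; now {58, 59}
remove-min → 58; now {59}
remove-min → 59; now {}
insert 51 → {51}
insert 54 → {51, 54}
insert 43 → {43, 51, 54}
insert 34 → {34, 43, 51, 54}
insert 31 → {31, 34, 43, 51, 54}
insert 42 → {31, 34, 42, 43, 51, 54}
remove-min → 31; now {34, 42, 43, 51, 54}
remove-min → 34; now {42, 43, 51, 54}
insert 53 → {42, 43, 51, 53, 54}
remove-min → 42; now {43, 51, 53, 54}
insert 29 → {29, 43, 51, 53, 54}
insert 52 → {29, 43, 51, 52, 53, 54}
insert 60 → {29, 43, 51, 52, 53, 54, 60}
insert 47 → {29, 43, 47, 51, 52, 53, 54, 60}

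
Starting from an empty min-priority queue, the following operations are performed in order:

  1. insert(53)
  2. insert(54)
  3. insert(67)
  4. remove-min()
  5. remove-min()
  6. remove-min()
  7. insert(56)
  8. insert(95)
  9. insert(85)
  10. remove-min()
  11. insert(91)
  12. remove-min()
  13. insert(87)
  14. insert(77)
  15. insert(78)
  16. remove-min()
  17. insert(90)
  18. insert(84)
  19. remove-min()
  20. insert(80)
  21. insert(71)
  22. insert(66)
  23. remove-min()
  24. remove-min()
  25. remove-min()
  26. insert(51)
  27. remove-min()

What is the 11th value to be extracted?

51

insert 53 → {53}
insert 54 → {53, 54}
insert 67 → {53, 54, 67}
remove-min → 53; now {54, 67}
remove-min → 54; now {67}
remove-min → 67; now {}
insert 56 → {56}
insert 95 → {56, 95}
insert 85 → {56, 85, 95}
remove-min → 56; now {85, 95}
insert 91 → {85, 91, 95}
remove-min → 85; now {91, 95}
insert 87 → {87, 91, 95}
insert 77 → {77, 87, 91, 95}
insert 78 → {77, 78, 87, 91, 95}
remove-min → 77; now {78, 87, 91, 95}
insert 90 → {78, 87, 90, 91, 95}
insert 84 → {78, 84, 87, 90, 91, 95}
remove-min → 78; now {84, 87, 90, 91, 95}
insert 80 → {80, 84, 87, 90, 91, 95}
insert 71 → {71, 80, 84, 87, 90, 91, 95}
insert 66 → {66, 71, 80, 84, 87, 90, 91, 95}
remove-min → 66; now {71, 80, 84, 87, 90, 91, 95}
remove-min → 71; now {80, 84, 87, 90, 91, 95}
remove-min → 80; now {84, 87, 90, 91, 95}
insert 51 → {51, 84, 87, 90, 91, 95}
remove-min → 51; now {84, 87, 90, 91, 95}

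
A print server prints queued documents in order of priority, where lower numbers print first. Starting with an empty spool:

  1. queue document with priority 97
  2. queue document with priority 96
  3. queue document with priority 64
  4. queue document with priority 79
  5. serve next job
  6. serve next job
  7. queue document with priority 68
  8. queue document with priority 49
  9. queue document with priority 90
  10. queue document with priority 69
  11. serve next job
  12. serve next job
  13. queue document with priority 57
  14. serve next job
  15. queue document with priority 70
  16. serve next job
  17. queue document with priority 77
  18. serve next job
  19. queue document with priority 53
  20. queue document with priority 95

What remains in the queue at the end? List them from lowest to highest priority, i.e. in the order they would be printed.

insert 97 → {97}
insert 96 → {96, 97}
insert 64 → {64, 96, 97}
insert 79 → {64, 79, 96, 97}
serve next job → 64; now {79, 96, 97}
serve next job → 79; now {96, 97}
insert 68 → {68, 96, 97}
insert 49 → {49, 68, 96, 97}
insert 90 → {49, 68, 90, 96, 97}
insert 69 → {49, 68, 69, 90, 96, 97}
serve next job → 49; now {68, 69, 90, 96, 97}
serve next job → 68; now {69, 90, 96, 97}
insert 57 → {57, 69, 90, 96, 97}
serve next job → 57; now {69, 90, 96, 97}
insert 70 → {69, 70, 90, 96, 97}
serve next job → 69; now {70, 90, 96, 97}
insert 77 → {70, 77, 90, 96, 97}
serve next job → 70; now {77, 90, 96, 97}
insert 53 → {53, 77, 90, 96, 97}
insert 95 → {53, 77, 90, 95, 96, 97}

53, 77, 90, 95, 96, 97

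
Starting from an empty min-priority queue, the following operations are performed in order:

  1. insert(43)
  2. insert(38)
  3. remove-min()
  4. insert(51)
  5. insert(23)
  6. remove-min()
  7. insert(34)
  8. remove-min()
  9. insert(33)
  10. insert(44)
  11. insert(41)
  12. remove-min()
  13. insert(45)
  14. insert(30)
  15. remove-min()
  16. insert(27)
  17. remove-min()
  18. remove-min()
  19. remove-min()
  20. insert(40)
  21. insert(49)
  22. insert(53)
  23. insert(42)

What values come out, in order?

[38, 23, 34, 33, 30, 27, 41, 43]

insert 43 → {43}
insert 38 → {38, 43}
remove-min → 38; now {43}
insert 51 → {43, 51}
insert 23 → {23, 43, 51}
remove-min → 23; now {43, 51}
insert 34 → {34, 43, 51}
remove-min → 34; now {43, 51}
insert 33 → {33, 43, 51}
insert 44 → {33, 43, 44, 51}
insert 41 → {33, 41, 43, 44, 51}
remove-min → 33; now {41, 43, 44, 51}
insert 45 → {41, 43, 44, 45, 51}
insert 30 → {30, 41, 43, 44, 45, 51}
remove-min → 30; now {41, 43, 44, 45, 51}
insert 27 → {27, 41, 43, 44, 45, 51}
remove-min → 27; now {41, 43, 44, 45, 51}
remove-min → 41; now {43, 44, 45, 51}
remove-min → 43; now {44, 45, 51}
insert 40 → {40, 44, 45, 51}
insert 49 → {40, 44, 45, 49, 51}
insert 53 → {40, 44, 45, 49, 51, 53}
insert 42 → {40, 42, 44, 45, 49, 51, 53}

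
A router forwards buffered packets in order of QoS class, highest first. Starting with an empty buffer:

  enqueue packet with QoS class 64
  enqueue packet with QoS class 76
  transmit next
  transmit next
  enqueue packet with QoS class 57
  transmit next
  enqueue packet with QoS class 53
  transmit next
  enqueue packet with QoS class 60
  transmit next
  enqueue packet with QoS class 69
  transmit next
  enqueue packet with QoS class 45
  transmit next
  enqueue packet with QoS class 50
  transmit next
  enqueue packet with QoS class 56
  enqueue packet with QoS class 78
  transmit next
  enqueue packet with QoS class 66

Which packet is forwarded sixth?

69

insert 64 → {64}
insert 76 → {76, 64}
transmit next → 76; now {64}
transmit next → 64; now {}
insert 57 → {57}
transmit next → 57; now {}
insert 53 → {53}
transmit next → 53; now {}
insert 60 → {60}
transmit next → 60; now {}
insert 69 → {69}
transmit next → 69; now {}
insert 45 → {45}
transmit next → 45; now {}
insert 50 → {50}
transmit next → 50; now {}
insert 56 → {56}
insert 78 → {78, 56}
transmit next → 78; now {56}
insert 66 → {66, 56}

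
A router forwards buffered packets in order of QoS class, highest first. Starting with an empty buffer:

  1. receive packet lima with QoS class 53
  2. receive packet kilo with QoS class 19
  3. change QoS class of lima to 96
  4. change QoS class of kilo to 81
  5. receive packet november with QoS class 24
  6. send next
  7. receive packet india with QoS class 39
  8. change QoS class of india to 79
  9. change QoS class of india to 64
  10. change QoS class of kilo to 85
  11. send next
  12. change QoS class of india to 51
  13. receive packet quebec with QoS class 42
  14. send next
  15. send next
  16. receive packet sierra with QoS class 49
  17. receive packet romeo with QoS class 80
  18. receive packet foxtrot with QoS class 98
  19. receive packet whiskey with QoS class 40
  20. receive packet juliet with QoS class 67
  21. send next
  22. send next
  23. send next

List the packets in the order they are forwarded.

lima → kilo → india → quebec → foxtrot → romeo → juliet

add lima (QoS class 53) → {lima:53}
add kilo (QoS class 19) → {lima:53, kilo:19}
update lima to QoS class 96 → {lima:96, kilo:19}
update kilo to QoS class 81 → {lima:96, kilo:81}
add november (QoS class 24) → {lima:96, kilo:81, november:24}
send next → lima; now {kilo:81, november:24}
add india (QoS class 39) → {kilo:81, india:39, november:24}
update india to QoS class 79 → {kilo:81, india:79, november:24}
update india to QoS class 64 → {kilo:81, india:64, november:24}
update kilo to QoS class 85 → {kilo:85, india:64, november:24}
send next → kilo; now {india:64, november:24}
update india to QoS class 51 → {india:51, november:24}
add quebec (QoS class 42) → {india:51, quebec:42, november:24}
send next → india; now {quebec:42, november:24}
send next → quebec; now {november:24}
add sierra (QoS class 49) → {sierra:49, november:24}
add romeo (QoS class 80) → {romeo:80, sierra:49, november:24}
add foxtrot (QoS class 98) → {foxtrot:98, romeo:80, sierra:49, november:24}
add whiskey (QoS class 40) → {foxtrot:98, romeo:80, sierra:49, whiskey:40, november:24}
add juliet (QoS class 67) → {foxtrot:98, romeo:80, juliet:67, sierra:49, whiskey:40, november:24}
send next → foxtrot; now {romeo:80, juliet:67, sierra:49, whiskey:40, november:24}
send next → romeo; now {juliet:67, sierra:49, whiskey:40, november:24}
send next → juliet; now {sierra:49, whiskey:40, november:24}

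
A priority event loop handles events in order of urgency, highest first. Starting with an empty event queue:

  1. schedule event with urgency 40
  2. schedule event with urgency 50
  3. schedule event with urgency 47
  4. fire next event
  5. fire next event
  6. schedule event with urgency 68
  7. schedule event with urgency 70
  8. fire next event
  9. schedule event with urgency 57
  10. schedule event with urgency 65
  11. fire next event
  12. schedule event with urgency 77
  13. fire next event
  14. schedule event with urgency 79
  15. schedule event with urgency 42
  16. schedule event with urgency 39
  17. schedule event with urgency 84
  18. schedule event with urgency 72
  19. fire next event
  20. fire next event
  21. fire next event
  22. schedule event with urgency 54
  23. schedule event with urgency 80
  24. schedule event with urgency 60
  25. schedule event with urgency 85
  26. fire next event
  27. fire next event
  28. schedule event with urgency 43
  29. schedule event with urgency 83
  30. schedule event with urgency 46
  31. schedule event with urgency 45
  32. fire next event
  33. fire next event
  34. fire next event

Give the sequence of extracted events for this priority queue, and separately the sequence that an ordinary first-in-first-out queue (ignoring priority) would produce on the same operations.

priority queue: [50, 47, 70, 68, 77, 84, 79, 72, 85, 80, 83, 65, 60]; FIFO queue: 40 → 50 → 47 → 68 → 70 → 57 → 65 → 77 → 79 → 42 → 39 → 84 → 72

insert 40 → {40}
insert 50 → {50, 40}
insert 47 → {50, 47, 40}
fire next event → 50; now {47, 40}
fire next event → 47; now {40}
insert 68 → {68, 40}
insert 70 → {70, 68, 40}
fire next event → 70; now {68, 40}
insert 57 → {68, 57, 40}
insert 65 → {68, 65, 57, 40}
fire next event → 68; now {65, 57, 40}
insert 77 → {77, 65, 57, 40}
fire next event → 77; now {65, 57, 40}
insert 79 → {79, 65, 57, 40}
insert 42 → {79, 65, 57, 42, 40}
insert 39 → {79, 65, 57, 42, 40, 39}
insert 84 → {84, 79, 65, 57, 42, 40, 39}
insert 72 → {84, 79, 72, 65, 57, 42, 40, 39}
fire next event → 84; now {79, 72, 65, 57, 42, 40, 39}
fire next event → 79; now {72, 65, 57, 42, 40, 39}
fire next event → 72; now {65, 57, 42, 40, 39}
insert 54 → {65, 57, 54, 42, 40, 39}
insert 80 → {80, 65, 57, 54, 42, 40, 39}
insert 60 → {80, 65, 60, 57, 54, 42, 40, 39}
insert 85 → {85, 80, 65, 60, 57, 54, 42, 40, 39}
fire next event → 85; now {80, 65, 60, 57, 54, 42, 40, 39}
fire next event → 80; now {65, 60, 57, 54, 42, 40, 39}
insert 43 → {65, 60, 57, 54, 43, 42, 40, 39}
insert 83 → {83, 65, 60, 57, 54, 43, 42, 40, 39}
insert 46 → {83, 65, 60, 57, 54, 46, 43, 42, 40, 39}
insert 45 → {83, 65, 60, 57, 54, 46, 45, 43, 42, 40, 39}
fire next event → 83; now {65, 60, 57, 54, 46, 45, 43, 42, 40, 39}
fire next event → 65; now {60, 57, 54, 46, 45, 43, 42, 40, 39}
fire next event → 60; now {57, 54, 46, 45, 43, 42, 40, 39}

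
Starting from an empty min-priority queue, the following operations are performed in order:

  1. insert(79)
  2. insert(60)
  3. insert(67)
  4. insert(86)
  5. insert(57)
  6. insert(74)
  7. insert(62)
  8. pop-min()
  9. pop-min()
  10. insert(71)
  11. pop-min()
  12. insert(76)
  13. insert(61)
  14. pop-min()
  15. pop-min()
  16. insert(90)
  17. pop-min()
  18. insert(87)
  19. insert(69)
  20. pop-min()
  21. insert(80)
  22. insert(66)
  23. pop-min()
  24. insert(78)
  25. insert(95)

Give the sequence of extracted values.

insert 79 → {79}
insert 60 → {60, 79}
insert 67 → {60, 67, 79}
insert 86 → {60, 67, 79, 86}
insert 57 → {57, 60, 67, 79, 86}
insert 74 → {57, 60, 67, 74, 79, 86}
insert 62 → {57, 60, 62, 67, 74, 79, 86}
pop-min → 57; now {60, 62, 67, 74, 79, 86}
pop-min → 60; now {62, 67, 74, 79, 86}
insert 71 → {62, 67, 71, 74, 79, 86}
pop-min → 62; now {67, 71, 74, 79, 86}
insert 76 → {67, 71, 74, 76, 79, 86}
insert 61 → {61, 67, 71, 74, 76, 79, 86}
pop-min → 61; now {67, 71, 74, 76, 79, 86}
pop-min → 67; now {71, 74, 76, 79, 86}
insert 90 → {71, 74, 76, 79, 86, 90}
pop-min → 71; now {74, 76, 79, 86, 90}
insert 87 → {74, 76, 79, 86, 87, 90}
insert 69 → {69, 74, 76, 79, 86, 87, 90}
pop-min → 69; now {74, 76, 79, 86, 87, 90}
insert 80 → {74, 76, 79, 80, 86, 87, 90}
insert 66 → {66, 74, 76, 79, 80, 86, 87, 90}
pop-min → 66; now {74, 76, 79, 80, 86, 87, 90}
insert 78 → {74, 76, 78, 79, 80, 86, 87, 90}
insert 95 → {74, 76, 78, 79, 80, 86, 87, 90, 95}

[57, 60, 62, 61, 67, 71, 69, 66]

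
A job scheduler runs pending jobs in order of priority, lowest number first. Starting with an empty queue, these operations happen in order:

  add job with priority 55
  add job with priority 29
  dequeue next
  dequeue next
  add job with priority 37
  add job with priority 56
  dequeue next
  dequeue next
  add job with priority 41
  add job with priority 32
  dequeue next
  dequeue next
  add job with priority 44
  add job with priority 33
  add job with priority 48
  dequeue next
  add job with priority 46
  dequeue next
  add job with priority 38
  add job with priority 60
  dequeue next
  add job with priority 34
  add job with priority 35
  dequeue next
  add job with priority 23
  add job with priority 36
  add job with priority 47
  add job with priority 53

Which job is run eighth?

insert 55 → {55}
insert 29 → {29, 55}
dequeue next → 29; now {55}
dequeue next → 55; now {}
insert 37 → {37}
insert 56 → {37, 56}
dequeue next → 37; now {56}
dequeue next → 56; now {}
insert 41 → {41}
insert 32 → {32, 41}
dequeue next → 32; now {41}
dequeue next → 41; now {}
insert 44 → {44}
insert 33 → {33, 44}
insert 48 → {33, 44, 48}
dequeue next → 33; now {44, 48}
insert 46 → {44, 46, 48}
dequeue next → 44; now {46, 48}
insert 38 → {38, 46, 48}
insert 60 → {38, 46, 48, 60}
dequeue next → 38; now {46, 48, 60}
insert 34 → {34, 46, 48, 60}
insert 35 → {34, 35, 46, 48, 60}
dequeue next → 34; now {35, 46, 48, 60}
insert 23 → {23, 35, 46, 48, 60}
insert 36 → {23, 35, 36, 46, 48, 60}
insert 47 → {23, 35, 36, 46, 47, 48, 60}
insert 53 → {23, 35, 36, 46, 47, 48, 53, 60}

44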